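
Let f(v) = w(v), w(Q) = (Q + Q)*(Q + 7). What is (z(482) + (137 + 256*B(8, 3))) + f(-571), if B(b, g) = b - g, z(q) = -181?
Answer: 645324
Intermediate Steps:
w(Q) = 2*Q*(7 + Q) (w(Q) = (2*Q)*(7 + Q) = 2*Q*(7 + Q))
f(v) = 2*v*(7 + v)
(z(482) + (137 + 256*B(8, 3))) + f(-571) = (-181 + (137 + 256*(8 - 1*3))) + 2*(-571)*(7 - 571) = (-181 + (137 + 256*(8 - 3))) + 2*(-571)*(-564) = (-181 + (137 + 256*5)) + 644088 = (-181 + (137 + 1280)) + 644088 = (-181 + 1417) + 644088 = 1236 + 644088 = 645324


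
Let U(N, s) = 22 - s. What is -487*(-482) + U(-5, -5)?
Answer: 234761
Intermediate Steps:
-487*(-482) + U(-5, -5) = -487*(-482) + (22 - 1*(-5)) = 234734 + (22 + 5) = 234734 + 27 = 234761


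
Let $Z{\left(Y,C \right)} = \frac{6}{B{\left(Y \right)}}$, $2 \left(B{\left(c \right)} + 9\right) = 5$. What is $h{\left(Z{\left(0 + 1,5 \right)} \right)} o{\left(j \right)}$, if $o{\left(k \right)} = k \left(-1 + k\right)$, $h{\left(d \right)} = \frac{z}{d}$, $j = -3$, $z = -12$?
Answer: $156$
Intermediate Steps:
$B{\left(c \right)} = - \frac{13}{2}$ ($B{\left(c \right)} = -9 + \frac{1}{2} \cdot 5 = -9 + \frac{5}{2} = - \frac{13}{2}$)
$Z{\left(Y,C \right)} = - \frac{12}{13}$ ($Z{\left(Y,C \right)} = \frac{6}{- \frac{13}{2}} = 6 \left(- \frac{2}{13}\right) = - \frac{12}{13}$)
$h{\left(d \right)} = - \frac{12}{d}$
$h{\left(Z{\left(0 + 1,5 \right)} \right)} o{\left(j \right)} = - \frac{12}{- \frac{12}{13}} \left(- 3 \left(-1 - 3\right)\right) = \left(-12\right) \left(- \frac{13}{12}\right) \left(\left(-3\right) \left(-4\right)\right) = 13 \cdot 12 = 156$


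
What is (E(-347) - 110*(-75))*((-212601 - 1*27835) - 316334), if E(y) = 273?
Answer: -4745350710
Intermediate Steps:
(E(-347) - 110*(-75))*((-212601 - 1*27835) - 316334) = (273 - 110*(-75))*((-212601 - 1*27835) - 316334) = (273 + 8250)*((-212601 - 27835) - 316334) = 8523*(-240436 - 316334) = 8523*(-556770) = -4745350710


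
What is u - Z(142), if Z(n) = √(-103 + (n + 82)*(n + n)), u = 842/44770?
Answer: 421/22385 - 3*√7057 ≈ -252.00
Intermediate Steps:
u = 421/22385 (u = 842*(1/44770) = 421/22385 ≈ 0.018807)
Z(n) = √(-103 + 2*n*(82 + n)) (Z(n) = √(-103 + (82 + n)*(2*n)) = √(-103 + 2*n*(82 + n)))
u - Z(142) = 421/22385 - √(-103 + 2*142² + 164*142) = 421/22385 - √(-103 + 2*20164 + 23288) = 421/22385 - √(-103 + 40328 + 23288) = 421/22385 - √63513 = 421/22385 - 3*√7057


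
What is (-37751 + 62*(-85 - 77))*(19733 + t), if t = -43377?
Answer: 1130064980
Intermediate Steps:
(-37751 + 62*(-85 - 77))*(19733 + t) = (-37751 + 62*(-85 - 77))*(19733 - 43377) = (-37751 + 62*(-162))*(-23644) = (-37751 - 10044)*(-23644) = -47795*(-23644) = 1130064980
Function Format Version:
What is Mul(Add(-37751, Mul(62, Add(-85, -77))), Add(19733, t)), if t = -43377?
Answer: 1130064980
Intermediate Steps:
Mul(Add(-37751, Mul(62, Add(-85, -77))), Add(19733, t)) = Mul(Add(-37751, Mul(62, Add(-85, -77))), Add(19733, -43377)) = Mul(Add(-37751, Mul(62, -162)), -23644) = Mul(Add(-37751, -10044), -23644) = Mul(-47795, -23644) = 1130064980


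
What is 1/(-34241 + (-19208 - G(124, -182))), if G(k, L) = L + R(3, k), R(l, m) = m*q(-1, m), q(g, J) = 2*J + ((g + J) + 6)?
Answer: -1/100015 ≈ -9.9985e-6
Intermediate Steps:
q(g, J) = 6 + g + 3*J (q(g, J) = 2*J + ((J + g) + 6) = 2*J + (6 + J + g) = 6 + g + 3*J)
R(l, m) = m*(5 + 3*m) (R(l, m) = m*(6 - 1 + 3*m) = m*(5 + 3*m))
G(k, L) = L + k*(5 + 3*k)
1/(-34241 + (-19208 - G(124, -182))) = 1/(-34241 + (-19208 - (-182 + 124*(5 + 3*124)))) = 1/(-34241 + (-19208 - (-182 + 124*(5 + 372)))) = 1/(-34241 + (-19208 - (-182 + 124*377))) = 1/(-34241 + (-19208 - (-182 + 46748))) = 1/(-34241 + (-19208 - 1*46566)) = 1/(-34241 + (-19208 - 46566)) = 1/(-34241 - 65774) = 1/(-100015) = -1/100015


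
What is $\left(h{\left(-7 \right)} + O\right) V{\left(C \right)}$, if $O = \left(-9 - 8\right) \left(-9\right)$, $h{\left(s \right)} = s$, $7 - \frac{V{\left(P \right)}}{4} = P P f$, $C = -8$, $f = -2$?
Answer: $78840$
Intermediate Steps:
$V{\left(P \right)} = 28 + 8 P^{2}$ ($V{\left(P \right)} = 28 - 4 P P \left(-2\right) = 28 - 4 P^{2} \left(-2\right) = 28 - 4 \left(- 2 P^{2}\right) = 28 + 8 P^{2}$)
$O = 153$ ($O = \left(-17\right) \left(-9\right) = 153$)
$\left(h{\left(-7 \right)} + O\right) V{\left(C \right)} = \left(-7 + 153\right) \left(28 + 8 \left(-8\right)^{2}\right) = 146 \left(28 + 8 \cdot 64\right) = 146 \left(28 + 512\right) = 146 \cdot 540 = 78840$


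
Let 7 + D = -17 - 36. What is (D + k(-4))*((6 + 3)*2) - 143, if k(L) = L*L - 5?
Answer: -1025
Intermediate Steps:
k(L) = -5 + L² (k(L) = L² - 5 = -5 + L²)
D = -60 (D = -7 + (-17 - 36) = -7 - 53 = -60)
(D + k(-4))*((6 + 3)*2) - 143 = (-60 + (-5 + (-4)²))*((6 + 3)*2) - 143 = (-60 + (-5 + 16))*(9*2) - 143 = (-60 + 11)*18 - 143 = -49*18 - 143 = -882 - 143 = -1025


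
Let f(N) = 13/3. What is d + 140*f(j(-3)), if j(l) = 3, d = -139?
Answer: 1403/3 ≈ 467.67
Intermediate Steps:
f(N) = 13/3 (f(N) = 13*(⅓) = 13/3)
d + 140*f(j(-3)) = -139 + 140*(13/3) = -139 + 1820/3 = 1403/3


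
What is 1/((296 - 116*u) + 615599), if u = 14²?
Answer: 1/593159 ≈ 1.6859e-6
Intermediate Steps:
u = 196
1/((296 - 116*u) + 615599) = 1/((296 - 116*196) + 615599) = 1/((296 - 22736) + 615599) = 1/(-22440 + 615599) = 1/593159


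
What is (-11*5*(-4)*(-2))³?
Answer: -85184000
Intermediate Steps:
(-11*5*(-4)*(-2))³ = (-(-220)*(-2))³ = (-11*40)³ = (-440)³ = -85184000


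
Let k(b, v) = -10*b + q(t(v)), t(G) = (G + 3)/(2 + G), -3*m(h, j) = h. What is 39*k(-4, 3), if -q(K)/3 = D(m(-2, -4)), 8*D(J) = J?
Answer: 6201/4 ≈ 1550.3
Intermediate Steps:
m(h, j) = -h/3
D(J) = J/8
t(G) = (3 + G)/(2 + G)
q(K) = -1/4 (q(K) = -3*(-1/3*(-2))/8 = -3*2/(8*3) = -3*1/12 = -1/4)
k(b, v) = -1/4 - 10*b (k(b, v) = -10*b - 1/4 = -1/4 - 10*b)
39*k(-4, 3) = 39*(-1/4 - 10*(-4)) = 39*(-1/4 + 40) = 39*(159/4) = 6201/4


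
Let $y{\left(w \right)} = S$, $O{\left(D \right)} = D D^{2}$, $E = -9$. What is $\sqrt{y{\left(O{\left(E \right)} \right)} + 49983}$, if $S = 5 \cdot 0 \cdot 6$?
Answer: $\sqrt{49983} \approx 223.57$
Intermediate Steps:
$S = 0$ ($S = 0 \cdot 6 = 0$)
$O{\left(D \right)} = D^{3}$
$y{\left(w \right)} = 0$
$\sqrt{y{\left(O{\left(E \right)} \right)} + 49983} = \sqrt{0 + 49983} = \sqrt{49983}$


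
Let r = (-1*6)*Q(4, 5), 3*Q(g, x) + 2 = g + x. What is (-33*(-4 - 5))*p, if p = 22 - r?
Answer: 10692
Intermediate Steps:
Q(g, x) = -⅔ + g/3 + x/3 (Q(g, x) = -⅔ + (g + x)/3 = -⅔ + (g/3 + x/3) = -⅔ + g/3 + x/3)
r = -14 (r = (-1*6)*(-⅔ + (⅓)*4 + (⅓)*5) = -6*(-⅔ + 4/3 + 5/3) = -6*7/3 = -14)
p = 36 (p = 22 - 1*(-14) = 22 + 14 = 36)
(-33*(-4 - 5))*p = -33*(-4 - 5)*36 = -33*(-9)*36 = 297*36 = 10692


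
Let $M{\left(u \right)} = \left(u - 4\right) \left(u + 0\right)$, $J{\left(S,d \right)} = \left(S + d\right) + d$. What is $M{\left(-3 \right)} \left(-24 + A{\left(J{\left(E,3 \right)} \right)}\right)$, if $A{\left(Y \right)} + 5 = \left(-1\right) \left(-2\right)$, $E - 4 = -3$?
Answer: $-567$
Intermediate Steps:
$E = 1$ ($E = 4 - 3 = 1$)
$J{\left(S,d \right)} = S + 2 d$
$M{\left(u \right)} = u \left(-4 + u\right)$ ($M{\left(u \right)} = \left(-4 + u\right) u = u \left(-4 + u\right)$)
$A{\left(Y \right)} = -3$ ($A{\left(Y \right)} = -5 - -2 = -5 + 2 = -3$)
$M{\left(-3 \right)} \left(-24 + A{\left(J{\left(E,3 \right)} \right)}\right) = - 3 \left(-4 - 3\right) \left(-24 - 3\right) = \left(-3\right) \left(-7\right) \left(-27\right) = 21 \left(-27\right) = -567$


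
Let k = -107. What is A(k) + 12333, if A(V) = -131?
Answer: 12202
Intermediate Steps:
A(k) + 12333 = -131 + 12333 = 12202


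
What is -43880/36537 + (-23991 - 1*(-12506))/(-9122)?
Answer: 19354085/333290514 ≈ 0.058070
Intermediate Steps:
-43880/36537 + (-23991 - 1*(-12506))/(-9122) = -43880*1/36537 + (-23991 + 12506)*(-1/9122) = -43880/36537 - 11485*(-1/9122) = -43880/36537 + 11485/9122 = 19354085/333290514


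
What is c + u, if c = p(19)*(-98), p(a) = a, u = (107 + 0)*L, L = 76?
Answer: 6270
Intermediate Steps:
u = 8132 (u = (107 + 0)*76 = 107*76 = 8132)
c = -1862 (c = 19*(-98) = -1862)
c + u = -1862 + 8132 = 6270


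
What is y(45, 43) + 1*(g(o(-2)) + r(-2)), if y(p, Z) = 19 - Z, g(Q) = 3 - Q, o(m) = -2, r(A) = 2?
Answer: -17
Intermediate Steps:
y(45, 43) + 1*(g(o(-2)) + r(-2)) = (19 - 1*43) + 1*((3 - 1*(-2)) + 2) = (19 - 43) + 1*((3 + 2) + 2) = -24 + 1*(5 + 2) = -24 + 1*7 = -24 + 7 = -17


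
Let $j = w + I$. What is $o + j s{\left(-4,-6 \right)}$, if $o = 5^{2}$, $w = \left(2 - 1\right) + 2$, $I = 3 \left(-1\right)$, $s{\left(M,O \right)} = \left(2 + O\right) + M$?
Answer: $25$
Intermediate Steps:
$s{\left(M,O \right)} = 2 + M + O$
$I = -3$
$w = 3$ ($w = 1 + 2 = 3$)
$o = 25$
$j = 0$ ($j = 3 - 3 = 0$)
$o + j s{\left(-4,-6 \right)} = 25 + 0 \left(2 - 4 - 6\right) = 25 + 0 \left(-8\right) = 25 + 0 = 25$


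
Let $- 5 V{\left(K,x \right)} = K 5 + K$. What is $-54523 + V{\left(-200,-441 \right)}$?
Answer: $-54283$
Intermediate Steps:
$V{\left(K,x \right)} = - \frac{6 K}{5}$ ($V{\left(K,x \right)} = - \frac{K 5 + K}{5} = - \frac{5 K + K}{5} = - \frac{6 K}{5}$)
$-54523 + V{\left(-200,-441 \right)} = -54523 - -240 = -54523 + 240 = -54283$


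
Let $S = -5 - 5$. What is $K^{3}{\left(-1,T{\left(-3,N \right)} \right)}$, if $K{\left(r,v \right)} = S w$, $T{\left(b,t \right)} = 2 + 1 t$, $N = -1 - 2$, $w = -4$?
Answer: $64000$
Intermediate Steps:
$S = -10$
$N = -3$ ($N = -1 - 2 = -3$)
$T{\left(b,t \right)} = 2 + t$
$K{\left(r,v \right)} = 40$ ($K{\left(r,v \right)} = \left(-10\right) \left(-4\right) = 40$)
$K^{3}{\left(-1,T{\left(-3,N \right)} \right)} = 40^{3} = 64000$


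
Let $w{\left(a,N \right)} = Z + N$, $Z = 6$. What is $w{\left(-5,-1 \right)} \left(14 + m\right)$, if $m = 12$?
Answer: $130$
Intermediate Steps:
$w{\left(a,N \right)} = 6 + N$
$w{\left(-5,-1 \right)} \left(14 + m\right) = \left(6 - 1\right) \left(14 + 12\right) = 5 \cdot 26 = 130$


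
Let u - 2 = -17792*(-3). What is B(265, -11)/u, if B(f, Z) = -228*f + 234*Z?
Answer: -31497/26689 ≈ -1.1801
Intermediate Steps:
u = 53378 (u = 2 - 17792*(-3) = 2 + 53376 = 53378)
B(265, -11)/u = (-228*265 + 234*(-11))/53378 = (-60420 - 2574)*(1/53378) = -62994*1/53378 = -31497/26689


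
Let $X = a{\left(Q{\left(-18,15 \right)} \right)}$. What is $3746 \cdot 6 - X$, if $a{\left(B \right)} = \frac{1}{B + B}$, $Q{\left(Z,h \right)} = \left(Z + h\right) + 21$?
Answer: $\frac{809135}{36} \approx 22476.0$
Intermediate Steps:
$Q{\left(Z,h \right)} = 21 + Z + h$
$a{\left(B \right)} = \frac{1}{2 B}$
$X = \frac{1}{36}$ ($X = \frac{1}{2 \left(21 - 18 + 15\right)} = \frac{1}{2 \cdot 18} = \frac{1}{2} \cdot \frac{1}{18} = \frac{1}{36} \approx 0.027778$)
$3746 \cdot 6 - X = 3746 \cdot 6 - \frac{1}{36} = 22476 - \frac{1}{36} = \frac{809135}{36}$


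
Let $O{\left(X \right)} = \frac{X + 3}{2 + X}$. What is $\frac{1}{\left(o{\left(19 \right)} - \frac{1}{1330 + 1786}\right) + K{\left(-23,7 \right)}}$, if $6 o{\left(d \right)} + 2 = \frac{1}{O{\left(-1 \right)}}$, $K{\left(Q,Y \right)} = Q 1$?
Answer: $- \frac{779}{18112} \approx -0.04301$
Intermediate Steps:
$O{\left(X \right)} = \frac{3 + X}{2 + X}$
$K{\left(Q,Y \right)} = Q$
$o{\left(d \right)} = - \frac{1}{4}$ ($o{\left(d \right)} = - \frac{1}{3} + \frac{1}{6 \frac{3 - 1}{2 - 1}} = - \frac{1}{3} + \frac{1}{6 \cdot 1^{-1} \cdot 2} = - \frac{1}{3} + \frac{1}{6 \cdot 1 \cdot 2} = - \frac{1}{3} + \frac{1}{6 \cdot 2} = - \frac{1}{3} + \frac{1}{6} \cdot \frac{1}{2} = - \frac{1}{3} + \frac{1}{12} = - \frac{1}{4}$)
$\frac{1}{\left(o{\left(19 \right)} - \frac{1}{1330 + 1786}\right) + K{\left(-23,7 \right)}} = \frac{1}{\left(- \frac{1}{4} - \frac{1}{1330 + 1786}\right) - 23} = \frac{1}{\left(- \frac{1}{4} - \frac{1}{3116}\right) - 23} = \frac{1}{- \frac{195}{779} - 23} = \frac{1}{- \frac{18112}{779}} = - \frac{779}{18112}$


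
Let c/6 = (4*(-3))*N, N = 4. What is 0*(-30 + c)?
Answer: 0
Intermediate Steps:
c = -288 (c = 6*((4*(-3))*4) = 6*(-12*4) = 6*(-48) = -288)
0*(-30 + c) = 0*(-30 - 288) = 0*(-318) = 0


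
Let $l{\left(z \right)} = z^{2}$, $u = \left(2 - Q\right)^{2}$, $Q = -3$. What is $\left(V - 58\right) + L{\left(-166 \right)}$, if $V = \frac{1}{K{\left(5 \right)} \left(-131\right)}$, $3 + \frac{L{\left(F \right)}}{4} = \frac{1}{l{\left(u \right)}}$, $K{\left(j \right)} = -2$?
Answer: $- \frac{11460827}{163750} \approx -69.99$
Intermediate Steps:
$u = 25$ ($u = \left(2 - -3\right)^{2} = \left(2 + 3\right)^{2} = 5^{2} = 25$)
$L{\left(F \right)} = - \frac{7496}{625}$ ($L{\left(F \right)} = -12 + \frac{4}{25^{2}} = -12 + \frac{4}{625} = - \frac{7496}{625}$)
$V = \frac{1}{262}$ ($V = \frac{1}{\left(-2\right) \left(-131\right)} = \frac{1}{262} \approx 0.0038168$)
$\left(V - 58\right) + L{\left(-166 \right)} = \left(\frac{1}{262} - 58\right) - \frac{7496}{625} = - \frac{15195}{262} - \frac{7496}{625} = - \frac{11460827}{163750}$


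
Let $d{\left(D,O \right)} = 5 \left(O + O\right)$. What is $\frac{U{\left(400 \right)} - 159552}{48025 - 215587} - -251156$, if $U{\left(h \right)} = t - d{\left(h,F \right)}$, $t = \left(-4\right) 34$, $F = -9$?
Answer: $\frac{21042180635}{83781} \approx 2.5116 \cdot 10^{5}$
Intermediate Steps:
$d{\left(D,O \right)} = 10 O$ ($d{\left(D,O \right)} = 5 \cdot 2 O = 10 O$)
$t = -136$
$U{\left(h \right)} = -46$ ($U{\left(h \right)} = -136 - 10 \left(-9\right) = -136 - -90 = -136 + 90 = -46$)
$\frac{U{\left(400 \right)} - 159552}{48025 - 215587} - -251156 = \frac{-46 - 159552}{48025 - 215587} - -251156 = - \frac{159598}{-167562} + 251156 = \left(-159598\right) \left(- \frac{1}{167562}\right) + 251156 = \frac{79799}{83781} + 251156 = \frac{21042180635}{83781}$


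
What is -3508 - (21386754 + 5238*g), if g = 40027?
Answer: -231051688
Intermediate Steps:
-3508 - (21386754 + 5238*g) = -3508 - 5238/(1/(40027 + 4083)) = -3508 - 5238/(1/44110) = -3508 - 5238/1/44110 = -3508 - 5238*44110 = -3508 - 231048180 = -231051688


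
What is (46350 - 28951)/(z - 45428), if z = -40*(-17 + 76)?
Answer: -17399/47788 ≈ -0.36409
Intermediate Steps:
z = -2360 (z = -40*59 = -2360)
(46350 - 28951)/(z - 45428) = (46350 - 28951)/(-2360 - 45428) = 17399/(-47788) = 17399*(-1/47788) = -17399/47788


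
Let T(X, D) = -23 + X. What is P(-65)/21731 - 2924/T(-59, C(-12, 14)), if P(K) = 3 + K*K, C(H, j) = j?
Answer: 31944070/890971 ≈ 35.853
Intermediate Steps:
P(K) = 3 + K**2
P(-65)/21731 - 2924/T(-59, C(-12, 14)) = (3 + (-65)**2)/21731 - 2924/(-23 - 59) = (3 + 4225)*(1/21731) - 2924/(-82) = 4228*(1/21731) - 2924*(-1/82) = 4228/21731 + 1462/41 = 31944070/890971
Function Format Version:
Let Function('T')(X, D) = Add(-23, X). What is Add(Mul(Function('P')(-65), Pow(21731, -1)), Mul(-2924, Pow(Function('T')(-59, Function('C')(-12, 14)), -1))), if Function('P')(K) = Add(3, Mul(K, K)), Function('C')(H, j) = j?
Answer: Rational(31944070, 890971) ≈ 35.853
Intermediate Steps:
Function('P')(K) = Add(3, Pow(K, 2))
Add(Mul(Function('P')(-65), Pow(21731, -1)), Mul(-2924, Pow(Function('T')(-59, Function('C')(-12, 14)), -1))) = Add(Mul(Add(3, Pow(-65, 2)), Pow(21731, -1)), Mul(-2924, Pow(Add(-23, -59), -1))) = Add(Mul(Add(3, 4225), Rational(1, 21731)), Mul(-2924, Pow(-82, -1))) = Add(Mul(4228, Rational(1, 21731)), Mul(-2924, Rational(-1, 82))) = Add(Rational(4228, 21731), Rational(1462, 41)) = Rational(31944070, 890971)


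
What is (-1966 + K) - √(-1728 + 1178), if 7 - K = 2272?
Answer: -4231 - 5*I*√22 ≈ -4231.0 - 23.452*I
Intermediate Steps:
K = -2265 (K = 7 - 1*2272 = 7 - 2272 = -2265)
(-1966 + K) - √(-1728 + 1178) = (-1966 - 2265) - √(-1728 + 1178) = -4231 - √(-550) = -4231 - 5*I*√22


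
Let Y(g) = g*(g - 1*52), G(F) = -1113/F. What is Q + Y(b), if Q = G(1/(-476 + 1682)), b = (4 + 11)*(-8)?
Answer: -1321638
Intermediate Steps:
b = -120 (b = 15*(-8) = -120)
Q = -1342278 (Q = -1113/(1/(-476 + 1682)) = -1113/(1/1206) = -1113/1/1206 = -1113*1206 = -1342278)
Y(g) = g*(-52 + g) (Y(g) = g*(g - 52) = g*(-52 + g))
Q + Y(b) = -1342278 - 120*(-52 - 120) = -1342278 - 120*(-172) = -1342278 + 20640 = -1321638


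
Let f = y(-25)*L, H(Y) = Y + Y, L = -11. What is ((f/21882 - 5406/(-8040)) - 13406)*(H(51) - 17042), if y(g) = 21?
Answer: 7926905962283/34907 ≈ 2.2709e+8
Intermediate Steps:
H(Y) = 2*Y
f = -231 (f = 21*(-11) = -231)
((f/21882 - 5406/(-8040)) - 13406)*(H(51) - 17042) = ((-231/21882 - 5406/(-8040)) - 13406)*(2*51 - 17042) = ((-231*1/21882 - 5406*(-1/8040)) - 13406)*(102 - 17042) = ((-11/1042 + 901/1340) - 13406)*(-16940) = (462051/698140 - 13406)*(-16940) = -9358802789/698140*(-16940) = 7926905962283/34907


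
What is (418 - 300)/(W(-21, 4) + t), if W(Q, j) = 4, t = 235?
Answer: 118/239 ≈ 0.49372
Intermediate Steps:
(418 - 300)/(W(-21, 4) + t) = (418 - 300)/(4 + 235) = 118/239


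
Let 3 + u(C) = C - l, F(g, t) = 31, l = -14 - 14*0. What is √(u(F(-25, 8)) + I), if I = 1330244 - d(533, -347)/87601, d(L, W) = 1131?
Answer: √10208528463720755/87601 ≈ 1153.4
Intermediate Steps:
l = -14 (l = -14 + 0 = -14)
u(C) = 11 + C (u(C) = -3 + (C - 1*(-14)) = -3 + (C + 14) = -3 + (14 + C) = 11 + C)
I = 116530703513/87601 (I = 1330244 - 1131/87601 = 116530703513/87601 ≈ 1.3302e+6)
√(u(F(-25, 8)) + I) = √((11 + 31) + 116530703513/87601) = √(42 + 116530703513/87601) = √(116534382755/87601) = √10208528463720755/87601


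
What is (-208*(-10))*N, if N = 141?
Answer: 293280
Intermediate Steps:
(-208*(-10))*N = -208*(-10)*141 = 2080*141 = 293280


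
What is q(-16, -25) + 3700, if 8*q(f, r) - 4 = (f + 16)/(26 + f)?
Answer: 7401/2 ≈ 3700.5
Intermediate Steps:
q(f, r) = ½ + (16 + f)/(8*(26 + f)) (q(f, r) = ½ + ((f + 16)/(26 + f))/8 = ½ + ((16 + f)/(26 + f))/8 = ½ + (16 + f)/(8*(26 + f)))
q(-16, -25) + 3700 = 5*(24 - 16)/(8*(26 - 16)) + 3700 = (5/8)*8/10 + 3700 = (5/8)*(⅒)*8 + 3700 = ½ + 3700 = 7401/2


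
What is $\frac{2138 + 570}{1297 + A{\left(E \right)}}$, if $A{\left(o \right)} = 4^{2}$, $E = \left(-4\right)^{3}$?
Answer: $\frac{2708}{1313} \approx 2.0625$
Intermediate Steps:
$E = -64$
$A{\left(o \right)} = 16$
$\frac{2138 + 570}{1297 + A{\left(E \right)}} = \frac{2138 + 570}{1297 + 16} = \frac{2708}{1313}$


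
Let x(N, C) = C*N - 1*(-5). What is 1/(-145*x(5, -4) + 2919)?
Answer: 1/5094 ≈ 0.00019631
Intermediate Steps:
x(N, C) = 5 + C*N (x(N, C) = C*N + 5 = 5 + C*N)
1/(-145*x(5, -4) + 2919) = 1/(-145*(5 - 4*5) + 2919) = 1/(-145*(5 - 20) + 2919) = 1/(-145*(-15) + 2919) = 1/(2175 + 2919) = 1/5094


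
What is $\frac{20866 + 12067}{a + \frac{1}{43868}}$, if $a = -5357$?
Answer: $- \frac{1444704844}{235000875} \approx -6.1477$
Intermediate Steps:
$\frac{20866 + 12067}{a + \frac{1}{43868}} = \frac{20866 + 12067}{-5357 + \frac{1}{43868}} = \frac{32933}{-5357 + \frac{1}{43868}} = \frac{32933}{- \frac{235000875}{43868}} = 32933 \left(- \frac{43868}{235000875}\right) = - \frac{1444704844}{235000875}$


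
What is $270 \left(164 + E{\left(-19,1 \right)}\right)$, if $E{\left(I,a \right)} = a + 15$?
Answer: $48600$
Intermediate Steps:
$E{\left(I,a \right)} = 15 + a$
$270 \left(164 + E{\left(-19,1 \right)}\right) = 270 \left(164 + \left(15 + 1\right)\right) = 270 \left(164 + 16\right) = 270 \cdot 180 = 48600$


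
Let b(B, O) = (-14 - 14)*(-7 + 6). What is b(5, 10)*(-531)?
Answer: -14868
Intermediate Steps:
b(B, O) = 28 (b(B, O) = -28*(-1) = 28)
b(5, 10)*(-531) = 28*(-531) = -14868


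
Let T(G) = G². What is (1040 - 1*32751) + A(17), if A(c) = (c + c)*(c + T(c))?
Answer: -21307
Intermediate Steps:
A(c) = 2*c*(c + c²) (A(c) = (c + c)*(c + c²) = (2*c)*(c + c²) = 2*c*(c + c²))
(1040 - 1*32751) + A(17) = (1040 - 1*32751) + 2*17²*(1 + 17) = (1040 - 32751) + 2*289*18 = -31711 + 10404 = -21307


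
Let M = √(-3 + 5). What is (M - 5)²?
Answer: (5 - √2)² ≈ 12.858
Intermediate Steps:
M = √2 ≈ 1.4142
(M - 5)² = (√2 - 5)² = (-5 + √2)²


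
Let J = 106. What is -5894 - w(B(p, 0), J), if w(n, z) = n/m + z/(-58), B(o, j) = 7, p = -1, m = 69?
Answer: -11790440/2001 ≈ -5892.3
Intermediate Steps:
w(n, z) = -z/58 + n/69 (w(n, z) = n/69 + z/(-58) = n*(1/69) + z*(-1/58) = n/69 - z/58 = -z/58 + n/69)
-5894 - w(B(p, 0), J) = -5894 - (-1/58*106 + (1/69)*7) = -5894 - (-53/29 + 7/69) = -5894 - 1*(-3454/2001) = -5894 + 3454/2001 = -11790440/2001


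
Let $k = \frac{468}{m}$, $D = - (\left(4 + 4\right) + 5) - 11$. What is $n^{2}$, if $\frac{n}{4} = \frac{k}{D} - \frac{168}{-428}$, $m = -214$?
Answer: $\frac{42849}{11449} \approx 3.7426$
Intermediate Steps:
$D = -24$ ($D = - (8 + 5) - 11 = \left(-1\right) 13 - 11 = -13 - 11 = -24$)
$k = - \frac{234}{107}$ ($k = \frac{468}{-214} = 468 \left(- \frac{1}{214}\right) = - \frac{234}{107} \approx -2.1869$)
$n = \frac{207}{107}$ ($n = 4 \left(- \frac{234}{107 \left(-24\right)} - \frac{168}{-428}\right) = 4 \left(\left(- \frac{234}{107}\right) \left(- \frac{1}{24}\right) - - \frac{42}{107}\right) = 4 \left(\frac{39}{428} + \frac{42}{107}\right) = 4 \cdot \frac{207}{428} = \frac{207}{107} \approx 1.9346$)
$n^{2} = \left(\frac{207}{107}\right)^{2} = \frac{42849}{11449}$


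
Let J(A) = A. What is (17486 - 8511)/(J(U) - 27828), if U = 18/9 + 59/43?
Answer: -385925/1196459 ≈ -0.32256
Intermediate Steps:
U = 145/43 (U = 18*(⅑) + 59*(1/43) = 2 + 59/43 = 145/43 ≈ 3.3721)
(17486 - 8511)/(J(U) - 27828) = (17486 - 8511)/(145/43 - 27828) = 8975/(-1196459/43) = 8975*(-43/1196459) = -385925/1196459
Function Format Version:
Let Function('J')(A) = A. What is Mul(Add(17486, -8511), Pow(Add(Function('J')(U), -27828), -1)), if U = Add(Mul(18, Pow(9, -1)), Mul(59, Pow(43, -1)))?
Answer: Rational(-385925, 1196459) ≈ -0.32256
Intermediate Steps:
U = Rational(145, 43) (U = Add(Mul(18, Rational(1, 9)), Mul(59, Rational(1, 43))) = Add(2, Rational(59, 43)) = Rational(145, 43) ≈ 3.3721)
Mul(Add(17486, -8511), Pow(Add(Function('J')(U), -27828), -1)) = Mul(Add(17486, -8511), Pow(Add(Rational(145, 43), -27828), -1)) = Mul(8975, Pow(Rational(-1196459, 43), -1)) = Mul(8975, Rational(-43, 1196459)) = Rational(-385925, 1196459)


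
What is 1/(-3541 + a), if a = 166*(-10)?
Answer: -1/5201 ≈ -0.00019227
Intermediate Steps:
a = -1660
1/(-3541 + a) = 1/(-3541 - 1660) = 1/(-5201) = -1/5201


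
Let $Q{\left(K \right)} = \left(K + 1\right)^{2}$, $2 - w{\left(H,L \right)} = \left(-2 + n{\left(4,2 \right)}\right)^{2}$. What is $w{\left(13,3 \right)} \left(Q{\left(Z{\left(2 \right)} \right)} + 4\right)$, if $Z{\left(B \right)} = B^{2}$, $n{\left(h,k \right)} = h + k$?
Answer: $-406$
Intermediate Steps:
$w{\left(H,L \right)} = -14$ ($w{\left(H,L \right)} = 2 - \left(-2 + \left(4 + 2\right)\right)^{2} = 2 - \left(-2 + 6\right)^{2} = 2 - 4^{2} = 2 - 16 = -14$)
$Q{\left(K \right)} = \left(1 + K\right)^{2}$
$w{\left(13,3 \right)} \left(Q{\left(Z{\left(2 \right)} \right)} + 4\right) = - 14 \left(\left(1 + 2^{2}\right)^{2} + 4\right) = - 14 \left(\left(1 + 4\right)^{2} + 4\right) = - 14 \left(5^{2} + 4\right) = - 14 \left(25 + 4\right) = \left(-14\right) 29 = -406$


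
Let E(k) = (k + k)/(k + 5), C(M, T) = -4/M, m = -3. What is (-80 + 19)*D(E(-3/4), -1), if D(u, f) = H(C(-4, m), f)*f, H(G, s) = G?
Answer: 61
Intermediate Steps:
E(k) = 2*k/(5 + k) (E(k) = (2*k)/(5 + k) = 2*k/(5 + k))
D(u, f) = f (D(u, f) = (-4/(-4))*f = (-4*(-1/4))*f = 1*f = f)
(-80 + 19)*D(E(-3/4), -1) = (-80 + 19)*(-1) = -61*(-1) = 61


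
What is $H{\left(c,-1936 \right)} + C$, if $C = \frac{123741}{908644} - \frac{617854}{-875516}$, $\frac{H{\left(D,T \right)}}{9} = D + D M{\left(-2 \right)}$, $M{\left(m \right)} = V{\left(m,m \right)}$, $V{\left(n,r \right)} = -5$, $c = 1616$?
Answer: $- \frac{11570055211622543}{198883090076} \approx -58175.0$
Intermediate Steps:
$M{\left(m \right)} = -5$
$H{\left(D,T \right)} = - 36 D$ ($H{\left(D,T \right)} = 9 \left(D + D \left(-5\right)\right) = 9 \left(D - 5 D\right) = 9 \left(- 4 D\right) = - 36 D$)
$C = \frac{167436638833}{198883090076}$ ($C = 123741 \cdot \frac{1}{908644} - - \frac{308927}{437758} = \frac{123741}{908644} + \frac{308927}{437758} = \frac{167436638833}{198883090076} \approx 0.84188$)
$H{\left(c,-1936 \right)} + C = \left(-36\right) 1616 + \frac{167436638833}{198883090076} = -58176 + \frac{167436638833}{198883090076} = - \frac{11570055211622543}{198883090076}$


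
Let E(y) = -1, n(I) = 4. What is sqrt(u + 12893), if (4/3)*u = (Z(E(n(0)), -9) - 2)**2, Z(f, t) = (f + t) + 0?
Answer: sqrt(13001) ≈ 114.02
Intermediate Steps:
Z(f, t) = f + t
u = 108 (u = 3*((-1 - 9) - 2)**2/4 = 3*(-10 - 2)**2/4 = (3/4)*(-12)**2 = (3/4)*144 = 108)
sqrt(u + 12893) = sqrt(108 + 12893) = sqrt(13001)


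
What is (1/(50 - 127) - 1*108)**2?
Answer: 69172489/5929 ≈ 11667.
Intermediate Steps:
(1/(50 - 127) - 1*108)**2 = (1/(-77) - 108)**2 = (-1/77 - 108)**2 = (-8317/77)**2 = 69172489/5929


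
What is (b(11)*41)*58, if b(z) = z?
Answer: 26158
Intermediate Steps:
(b(11)*41)*58 = (11*41)*58 = 451*58 = 26158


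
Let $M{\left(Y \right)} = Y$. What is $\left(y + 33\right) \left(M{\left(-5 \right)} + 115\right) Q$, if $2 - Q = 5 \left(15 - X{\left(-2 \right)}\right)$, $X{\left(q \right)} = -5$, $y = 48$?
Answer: $-873180$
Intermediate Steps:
$Q = -98$ ($Q = 2 - 5 \left(15 - -5\right) = 2 - 5 \left(15 + 5\right) = 2 - 5 \cdot 20 = 2 - 100 = -98$)
$\left(y + 33\right) \left(M{\left(-5 \right)} + 115\right) Q = \left(48 + 33\right) \left(-5 + 115\right) \left(-98\right) = 81 \cdot 110 \left(-98\right) = 8910 \left(-98\right) = -873180$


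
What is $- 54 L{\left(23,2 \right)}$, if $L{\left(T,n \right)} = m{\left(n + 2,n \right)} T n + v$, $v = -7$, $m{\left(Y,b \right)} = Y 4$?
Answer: $-39366$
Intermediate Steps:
$m{\left(Y,b \right)} = 4 Y$
$L{\left(T,n \right)} = -7 + T n \left(8 + 4 n\right)$ ($L{\left(T,n \right)} = 4 \left(n + 2\right) T n - 7 = 4 \left(2 + n\right) T n - 7 = \left(8 + 4 n\right) T n - 7 = T \left(8 + 4 n\right) n - 7 = T n \left(8 + 4 n\right) - 7 = -7 + T n \left(8 + 4 n\right)$)
$- 54 L{\left(23,2 \right)} = - 54 \left(-7 + 4 \cdot 23 \cdot 2 \left(2 + 2\right)\right) = - 54 \left(-7 + 4 \cdot 23 \cdot 2 \cdot 4\right) = - 54 \left(-7 + 736\right) = \left(-54\right) 729 = -39366$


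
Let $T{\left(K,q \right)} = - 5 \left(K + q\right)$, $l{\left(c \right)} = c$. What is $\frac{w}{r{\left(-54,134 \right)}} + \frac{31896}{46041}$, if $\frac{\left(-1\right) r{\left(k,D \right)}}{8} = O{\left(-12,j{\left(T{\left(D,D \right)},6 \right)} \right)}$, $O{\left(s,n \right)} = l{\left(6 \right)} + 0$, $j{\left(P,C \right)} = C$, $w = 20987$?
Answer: $- \frac{321577153}{736656} \approx -436.54$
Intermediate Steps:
$T{\left(K,q \right)} = - 5 K - 5 q$
$O{\left(s,n \right)} = 6$ ($O{\left(s,n \right)} = 6 + 0 = 6$)
$r{\left(k,D \right)} = -48$ ($r{\left(k,D \right)} = \left(-8\right) 6 = -48$)
$\frac{w}{r{\left(-54,134 \right)}} + \frac{31896}{46041} = \frac{20987}{-48} + \frac{31896}{46041} = 20987 \left(- \frac{1}{48}\right) + 31896 \cdot \frac{1}{46041} = - \frac{20987}{48} + \frac{10632}{15347} = - \frac{321577153}{736656}$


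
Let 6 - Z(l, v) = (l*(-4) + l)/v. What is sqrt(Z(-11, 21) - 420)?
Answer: I*sqrt(20363)/7 ≈ 20.386*I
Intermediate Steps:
Z(l, v) = 6 + 3*l/v (Z(l, v) = 6 - (l*(-4) + l)/v = 6 - (-4*l + l)/v = 6 - (-3*l)/v = 6 - (-3)*l/v = 6 + 3*l/v)
sqrt(Z(-11, 21) - 420) = sqrt((6 + 3*(-11)/21) - 420) = sqrt((6 + 3*(-11)*(1/21)) - 420) = sqrt((6 - 11/7) - 420) = sqrt(31/7 - 420) = sqrt(-2909/7) = I*sqrt(20363)/7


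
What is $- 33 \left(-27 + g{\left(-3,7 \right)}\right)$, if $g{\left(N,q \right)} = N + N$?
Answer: $1089$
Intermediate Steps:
$g{\left(N,q \right)} = 2 N$
$- 33 \left(-27 + g{\left(-3,7 \right)}\right) = - 33 \left(-27 + 2 \left(-3\right)\right) = - 33 \left(-27 - 6\right) = \left(-33\right) \left(-33\right) = 1089$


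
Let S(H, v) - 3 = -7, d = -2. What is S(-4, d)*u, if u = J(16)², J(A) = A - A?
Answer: 0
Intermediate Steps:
J(A) = 0
S(H, v) = -4 (S(H, v) = 3 - 7 = -4)
u = 0 (u = 0² = 0)
S(-4, d)*u = -4*0 = 0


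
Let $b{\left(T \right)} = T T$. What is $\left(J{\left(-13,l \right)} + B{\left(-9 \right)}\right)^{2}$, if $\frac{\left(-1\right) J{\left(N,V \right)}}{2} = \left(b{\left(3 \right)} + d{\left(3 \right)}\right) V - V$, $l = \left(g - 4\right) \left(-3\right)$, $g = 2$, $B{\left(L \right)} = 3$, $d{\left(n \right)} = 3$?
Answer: $16641$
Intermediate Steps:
$b{\left(T \right)} = T^{2}$
$l = 6$ ($l = \left(2 - 4\right) \left(-3\right) = \left(-2\right) \left(-3\right) = 6$)
$J{\left(N,V \right)} = - 22 V$ ($J{\left(N,V \right)} = - 2 \left(\left(3^{2} + 3\right) V - V\right) = - 2 \left(\left(9 + 3\right) V - V\right) = - 2 \left(12 V - V\right) = - 2 \cdot 11 V = - 22 V$)
$\left(J{\left(-13,l \right)} + B{\left(-9 \right)}\right)^{2} = \left(\left(-22\right) 6 + 3\right)^{2} = \left(-132 + 3\right)^{2} = \left(-129\right)^{2} = 16641$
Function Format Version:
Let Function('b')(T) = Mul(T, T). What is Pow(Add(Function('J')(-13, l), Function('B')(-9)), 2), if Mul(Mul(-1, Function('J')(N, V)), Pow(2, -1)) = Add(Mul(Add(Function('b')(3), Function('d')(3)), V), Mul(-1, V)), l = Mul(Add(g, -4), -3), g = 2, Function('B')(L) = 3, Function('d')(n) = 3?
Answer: 16641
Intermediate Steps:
Function('b')(T) = Pow(T, 2)
l = 6 (l = Mul(Add(2, -4), -3) = Mul(-2, -3) = 6)
Function('J')(N, V) = Mul(-22, V) (Function('J')(N, V) = Mul(-2, Add(Mul(Add(Pow(3, 2), 3), V), Mul(-1, V))) = Mul(-2, Add(Mul(Add(9, 3), V), Mul(-1, V))) = Mul(-2, Add(Mul(12, V), Mul(-1, V))) = Mul(-2, Mul(11, V)) = Mul(-22, V))
Pow(Add(Function('J')(-13, l), Function('B')(-9)), 2) = Pow(Add(Mul(-22, 6), 3), 2) = Pow(Add(-132, 3), 2) = Pow(-129, 2) = 16641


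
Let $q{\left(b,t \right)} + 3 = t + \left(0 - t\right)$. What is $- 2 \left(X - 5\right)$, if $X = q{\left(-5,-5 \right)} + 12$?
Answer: $-8$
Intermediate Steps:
$q{\left(b,t \right)} = -3$ ($q{\left(b,t \right)} = -3 + \left(t + \left(0 - t\right)\right) = -3 + \left(t - t\right) = -3 + 0 = -3$)
$X = 9$ ($X = -3 + 12 = 9$)
$- 2 \left(X - 5\right) = - 2 \left(9 - 5\right) = \left(-2\right) 4 = -8$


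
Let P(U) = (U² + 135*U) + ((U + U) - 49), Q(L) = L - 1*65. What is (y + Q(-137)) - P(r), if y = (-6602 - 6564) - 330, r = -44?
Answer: -9557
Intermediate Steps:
Q(L) = -65 + L (Q(L) = L - 65 = -65 + L)
P(U) = -49 + U² + 137*U (P(U) = (U² + 135*U) + (2*U - 49) = (U² + 135*U) + (-49 + 2*U) = -49 + U² + 137*U)
y = -13496 (y = -13166 - 330 = -13496)
(y + Q(-137)) - P(r) = (-13496 + (-65 - 137)) - (-49 + (-44)² + 137*(-44)) = (-13496 - 202) - (-49 + 1936 - 6028) = -13698 - 1*(-4141) = -13698 + 4141 = -9557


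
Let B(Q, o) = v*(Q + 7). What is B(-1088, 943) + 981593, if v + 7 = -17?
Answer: 1007537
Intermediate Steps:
v = -24 (v = -7 - 17 = -24)
B(Q, o) = -168 - 24*Q (B(Q, o) = -24*(Q + 7) = -24*(7 + Q) = -168 - 24*Q)
B(-1088, 943) + 981593 = (-168 - 24*(-1088)) + 981593 = (-168 + 26112) + 981593 = 25944 + 981593 = 1007537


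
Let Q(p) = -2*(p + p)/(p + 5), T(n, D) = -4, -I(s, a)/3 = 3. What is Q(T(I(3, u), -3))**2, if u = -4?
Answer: 256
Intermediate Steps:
I(s, a) = -9 (I(s, a) = -3*3 = -9)
Q(p) = -4*p/(5 + p) (Q(p) = -2*2*p/(5 + p) = -4*p/(5 + p))
Q(T(I(3, u), -3))**2 = (-4*(-4)/(5 - 4))**2 = (-4*(-4)/1)**2 = (-4*(-4)*1)**2 = 16**2 = 256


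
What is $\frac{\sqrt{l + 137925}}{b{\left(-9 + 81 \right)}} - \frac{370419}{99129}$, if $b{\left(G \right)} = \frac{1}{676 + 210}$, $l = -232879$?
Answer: $- \frac{123473}{33043} + 886 i \sqrt{94954} \approx -3.7367 + 2.7302 \cdot 10^{5} i$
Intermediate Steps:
$b{\left(G \right)} = \frac{1}{886}$
$\frac{\sqrt{l + 137925}}{b{\left(-9 + 81 \right)}} - \frac{370419}{99129} = \sqrt{-232879 + 137925} \frac{1}{\frac{1}{886}} - \frac{370419}{99129} = \sqrt{-94954} \cdot 886 - \frac{123473}{33043} = i \sqrt{94954} \cdot 886 - \frac{123473}{33043} = 886 i \sqrt{94954} - \frac{123473}{33043} = - \frac{123473}{33043} + 886 i \sqrt{94954}$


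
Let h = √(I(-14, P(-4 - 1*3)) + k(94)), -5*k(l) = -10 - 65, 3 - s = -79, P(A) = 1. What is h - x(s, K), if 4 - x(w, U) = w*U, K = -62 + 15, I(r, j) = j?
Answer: -3854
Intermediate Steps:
s = 82 (s = 3 - 1*(-79) = 3 + 79 = 82)
k(l) = 15 (k(l) = -(-10 - 65)/5 = -⅕*(-75) = 15)
K = -47
h = 4 (h = √(1 + 15) = √16 = 4)
x(w, U) = 4 - U*w (x(w, U) = 4 - w*U = 4 - U*w)
h - x(s, K) = 4 - (4 - 1*(-47)*82) = 4 - (4 + 3854) = 4 - 1*3858 = 4 - 3858 = -3854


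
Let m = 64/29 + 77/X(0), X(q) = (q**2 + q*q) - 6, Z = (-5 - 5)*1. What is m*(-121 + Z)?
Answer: 242219/174 ≈ 1392.1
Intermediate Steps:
Z = -10 (Z = -10*1 = -10)
X(q) = -6 + 2*q**2 (X(q) = (q**2 + q**2) - 6 = 2*q**2 - 6 = -6 + 2*q**2)
m = -1849/174 (m = 64/29 + 77/(-6 + 2*0**2) = 64*(1/29) + 77/(-6 + 2*0) = 64/29 + 77/(-6 + 0) = 64/29 + 77/(-6) = 64/29 + 77*(-1/6) = 64/29 - 77/6 = -1849/174 ≈ -10.626)
m*(-121 + Z) = -1849*(-121 - 10)/174 = -1849/174*(-131) = 242219/174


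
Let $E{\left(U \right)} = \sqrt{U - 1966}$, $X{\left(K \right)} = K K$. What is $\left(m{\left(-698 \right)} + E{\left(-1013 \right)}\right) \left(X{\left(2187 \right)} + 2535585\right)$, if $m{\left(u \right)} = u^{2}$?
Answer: $3565628783016 + 21955662 i \sqrt{331} \approx 3.5656 \cdot 10^{12} + 3.9945 \cdot 10^{8} i$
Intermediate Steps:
$X{\left(K \right)} = K^{2}$
$E{\left(U \right)} = \sqrt{-1966 + U}$
$\left(m{\left(-698 \right)} + E{\left(-1013 \right)}\right) \left(X{\left(2187 \right)} + 2535585\right) = \left(\left(-698\right)^{2} + \sqrt{-1966 - 1013}\right) \left(2187^{2} + 2535585\right) = \left(487204 + \sqrt{-2979}\right) \left(4782969 + 2535585\right) = \left(487204 + 3 i \sqrt{331}\right) 7318554 = 3565628783016 + 21955662 i \sqrt{331}$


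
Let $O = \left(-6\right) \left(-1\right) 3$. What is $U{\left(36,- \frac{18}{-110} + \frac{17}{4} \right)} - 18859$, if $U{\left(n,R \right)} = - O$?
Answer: $-18877$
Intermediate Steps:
$O = 18$ ($O = 6 \cdot 3 = 18$)
$U{\left(n,R \right)} = -18$ ($U{\left(n,R \right)} = \left(-1\right) 18 = -18$)
$U{\left(36,- \frac{18}{-110} + \frac{17}{4} \right)} - 18859 = -18 - 18859 = -18877$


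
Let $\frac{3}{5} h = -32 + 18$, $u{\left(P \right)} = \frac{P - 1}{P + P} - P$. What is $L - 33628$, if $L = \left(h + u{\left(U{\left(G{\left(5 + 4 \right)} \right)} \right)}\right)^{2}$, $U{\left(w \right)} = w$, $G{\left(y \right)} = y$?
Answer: $- \frac{2641499}{81} \approx -32611.0$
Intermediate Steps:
$u{\left(P \right)} = - P + \frac{-1 + P}{2 P}$ ($u{\left(P \right)} = \frac{-1 + P}{2 P} - P = - P + \frac{-1 + P}{2 P}$)
$h = - \frac{70}{3}$ ($h = \frac{5 \left(-32 + 18\right)}{3} = \frac{5}{3} \left(-14\right) = - \frac{70}{3} \approx -23.333$)
$L = \frac{82369}{81}$ ($L = \left(- \frac{70}{3} - \left(\frac{17}{2} + \frac{1}{2 \left(5 + 4\right)}\right)\right)^{2} = \left(- \frac{70}{3} - \left(\frac{17}{2} + \frac{1}{18}\right)\right)^{2} = \left(- \frac{70}{3} - \frac{77}{9}\right)^{2} = \left(- \frac{287}{9}\right)^{2} = \frac{82369}{81} \approx 1016.9$)
$L - 33628 = \frac{82369}{81} - 33628 = - \frac{2641499}{81}$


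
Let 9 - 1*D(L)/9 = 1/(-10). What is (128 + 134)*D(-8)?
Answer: 107289/5 ≈ 21458.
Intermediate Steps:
D(L) = 819/10 (D(L) = 81 - 9/(-10) = 81 - 9*(-⅒) = 81 + 9/10 = 819/10)
(128 + 134)*D(-8) = (128 + 134)*(819/10) = 262*(819/10) = 107289/5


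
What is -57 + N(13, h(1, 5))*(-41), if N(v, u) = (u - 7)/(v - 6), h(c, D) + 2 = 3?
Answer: -153/7 ≈ -21.857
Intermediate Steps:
h(c, D) = 1 (h(c, D) = -2 + 3 = 1)
N(v, u) = (-7 + u)/(-6 + v)
-57 + N(13, h(1, 5))*(-41) = -57 + ((-7 + 1)/(-6 + 13))*(-41) = -57 + (-6/7)*(-41) = -57 + ((1/7)*(-6))*(-41) = -57 - 6/7*(-41) = -57 + 246/7 = -153/7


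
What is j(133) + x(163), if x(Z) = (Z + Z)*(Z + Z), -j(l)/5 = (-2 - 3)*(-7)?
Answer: 106101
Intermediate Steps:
j(l) = -175 (j(l) = -5*(-2 - 3)*(-7) = -(-25)*(-7) = -5*35 = -175)
x(Z) = 4*Z**2 (x(Z) = (2*Z)*(2*Z) = 4*Z**2)
j(133) + x(163) = -175 + 4*163**2 = -175 + 4*26569 = -175 + 106276 = 106101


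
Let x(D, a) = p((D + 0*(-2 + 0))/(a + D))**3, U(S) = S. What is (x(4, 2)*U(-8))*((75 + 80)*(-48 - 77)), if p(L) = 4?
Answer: 9920000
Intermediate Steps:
x(D, a) = 64 (x(D, a) = 4**3 = 64)
(x(4, 2)*U(-8))*((75 + 80)*(-48 - 77)) = (64*(-8))*((75 + 80)*(-48 - 77)) = -79360*(-125) = -512*(-19375) = 9920000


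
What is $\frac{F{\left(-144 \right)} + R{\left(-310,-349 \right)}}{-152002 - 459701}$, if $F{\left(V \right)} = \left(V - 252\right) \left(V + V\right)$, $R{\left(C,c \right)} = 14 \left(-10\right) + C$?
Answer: $- \frac{12622}{67967} \approx -0.18571$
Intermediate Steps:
$R{\left(C,c \right)} = -140 + C$
$F{\left(V \right)} = 2 V \left(-252 + V\right)$ ($F{\left(V \right)} = \left(-252 + V\right) 2 V = 2 V \left(-252 + V\right)$)
$\frac{F{\left(-144 \right)} + R{\left(-310,-349 \right)}}{-152002 - 459701} = \frac{2 \left(-144\right) \left(-252 - 144\right) - 450}{-152002 - 459701} = \frac{2 \left(-144\right) \left(-396\right) - 450}{-611703} = \left(114048 - 450\right) \left(- \frac{1}{611703}\right) = 113598 \left(- \frac{1}{611703}\right) = - \frac{12622}{67967}$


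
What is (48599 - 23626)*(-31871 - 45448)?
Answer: -1930887387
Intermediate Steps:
(48599 - 23626)*(-31871 - 45448) = 24973*(-77319) = -1930887387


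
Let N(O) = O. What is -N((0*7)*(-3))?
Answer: 0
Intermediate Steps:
-N((0*7)*(-3)) = -0*7*(-3) = -0*(-3) = -1*0 = 0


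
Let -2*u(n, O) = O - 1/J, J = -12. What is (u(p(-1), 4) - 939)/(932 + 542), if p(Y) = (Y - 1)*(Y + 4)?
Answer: -22585/35376 ≈ -0.63843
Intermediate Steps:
p(Y) = (-1 + Y)*(4 + Y)
u(n, O) = -1/24 - O/2 (u(n, O) = -(O - 1/(-12))/2 = -(O - 1*(-1/12))/2 = -(O + 1/12)/2 = -(1/12 + O)/2 = -1/24 - O/2)
(u(p(-1), 4) - 939)/(932 + 542) = ((-1/24 - ½*4) - 939)/(932 + 542) = ((-1/24 - 2) - 939)/1474 = (-49/24 - 939)*(1/1474) = -22585/24*1/1474 = -22585/35376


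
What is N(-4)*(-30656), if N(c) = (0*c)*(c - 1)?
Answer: 0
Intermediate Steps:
N(c) = 0 (N(c) = 0*(-1 + c) = 0)
N(-4)*(-30656) = 0*(-30656) = 0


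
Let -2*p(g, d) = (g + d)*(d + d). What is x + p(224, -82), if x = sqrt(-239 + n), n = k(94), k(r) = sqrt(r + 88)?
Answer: 11644 + sqrt(-239 + sqrt(182)) ≈ 11644.0 + 15.017*I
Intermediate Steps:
p(g, d) = -d*(d + g) (p(g, d) = -(g + d)*(d + d)/2 = -(d + g)*2*d/2 = -d*(d + g))
k(r) = sqrt(88 + r)
n = sqrt(182) (n = sqrt(88 + 94) = sqrt(182) ≈ 13.491)
x = sqrt(-239 + sqrt(182)) ≈ 15.017*I
x + p(224, -82) = sqrt(-239 + sqrt(182)) - 1*(-82)*(-82 + 224) = sqrt(-239 + sqrt(182)) - 1*(-82)*142 = sqrt(-239 + sqrt(182)) + 11644 = 11644 + sqrt(-239 + sqrt(182))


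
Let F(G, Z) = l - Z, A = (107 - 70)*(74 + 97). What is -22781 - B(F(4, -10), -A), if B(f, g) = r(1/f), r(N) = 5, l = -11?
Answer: -22786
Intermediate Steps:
A = 6327 (A = 37*171 = 6327)
F(G, Z) = -11 - Z
B(f, g) = 5
-22781 - B(F(4, -10), -A) = -22781 - 1*5 = -22781 - 5 = -22786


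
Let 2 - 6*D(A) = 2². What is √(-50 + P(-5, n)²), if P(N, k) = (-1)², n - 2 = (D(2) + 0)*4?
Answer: 7*I ≈ 7.0*I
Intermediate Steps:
D(A) = -⅓ (D(A) = ⅓ - ⅙*2² = ⅓ - ⅙*4 = ⅓ - ⅔ = -⅓)
n = ⅔ (n = 2 + (-⅓ + 0)*4 = 2 - ⅓*4 = 2 - 4/3 = ⅔ ≈ 0.66667)
P(N, k) = 1
√(-50 + P(-5, n)²) = √(-50 + 1²) = √(-50 + 1) = √(-49) = 7*I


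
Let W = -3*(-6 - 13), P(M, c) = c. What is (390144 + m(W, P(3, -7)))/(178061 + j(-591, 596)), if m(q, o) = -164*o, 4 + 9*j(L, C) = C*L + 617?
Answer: 1760814/625463 ≈ 2.8152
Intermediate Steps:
j(L, C) = 613/9 + C*L/9 (j(L, C) = -4/9 + (C*L + 617)/9 = -4/9 + (617 + C*L)/9 = -4/9 + (617/9 + C*L/9) = 613/9 + C*L/9)
W = 57 (W = -3*(-19) = 57)
(390144 + m(W, P(3, -7)))/(178061 + j(-591, 596)) = (390144 - 164*(-7))/(178061 + (613/9 + (1/9)*596*(-591))) = (390144 + 1148)/(178061 + (613/9 - 117412/3)) = 391292/(178061 - 351623/9) = 391292/(1250926/9) = 391292*(9/1250926) = 1760814/625463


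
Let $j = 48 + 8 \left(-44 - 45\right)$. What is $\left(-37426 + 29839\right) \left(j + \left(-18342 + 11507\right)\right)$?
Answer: $56894913$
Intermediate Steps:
$j = -664$ ($j = 48 + 8 \left(-89\right) = 48 - 712 = -664$)
$\left(-37426 + 29839\right) \left(j + \left(-18342 + 11507\right)\right) = \left(-37426 + 29839\right) \left(-664 + \left(-18342 + 11507\right)\right) = - 7587 \left(-664 - 6835\right) = \left(-7587\right) \left(-7499\right) = 56894913$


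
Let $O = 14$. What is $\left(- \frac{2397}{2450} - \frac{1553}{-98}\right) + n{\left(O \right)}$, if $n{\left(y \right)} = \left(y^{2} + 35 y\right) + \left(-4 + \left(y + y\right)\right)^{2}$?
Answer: $\frac{223452}{175} \approx 1276.9$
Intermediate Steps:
$n{\left(y \right)} = y^{2} + \left(-4 + 2 y\right)^{2} + 35 y$ ($n{\left(y \right)} = \left(y^{2} + 35 y\right) + \left(-4 + 2 y\right)^{2} = y^{2} + \left(-4 + 2 y\right)^{2} + 35 y$)
$\left(- \frac{2397}{2450} - \frac{1553}{-98}\right) + n{\left(O \right)} = \left(- \frac{2397}{2450} - \frac{1553}{-98}\right) + \left(16 + 5 \cdot 14^{2} + 19 \cdot 14\right) = \left(\left(-2397\right) \frac{1}{2450} - - \frac{1553}{98}\right) + \left(16 + 5 \cdot 196 + 266\right) = \left(- \frac{2397}{2450} + \frac{1553}{98}\right) + \left(16 + 980 + 266\right) = \frac{2602}{175} + 1262 = \frac{223452}{175}$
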